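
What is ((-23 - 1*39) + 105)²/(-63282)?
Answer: -1849/63282 ≈ -0.029218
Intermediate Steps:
((-23 - 1*39) + 105)²/(-63282) = ((-23 - 39) + 105)²*(-1/63282) = (-62 + 105)²*(-1/63282) = 43²*(-1/63282) = 1849*(-1/63282) = -1849/63282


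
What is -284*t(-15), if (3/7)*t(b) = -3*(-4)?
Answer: -7952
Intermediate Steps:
t(b) = 28 (t(b) = 7*(-3*(-4))/3 = (7/3)*12 = 28)
-284*t(-15) = -284*28 = -7952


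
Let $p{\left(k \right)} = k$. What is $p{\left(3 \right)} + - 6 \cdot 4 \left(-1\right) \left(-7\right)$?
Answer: $-165$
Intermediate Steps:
$p{\left(3 \right)} + - 6 \cdot 4 \left(-1\right) \left(-7\right) = 3 + - 6 \cdot 4 \left(-1\right) \left(-7\right) = 3 + \left(-6\right) \left(-4\right) \left(-7\right) = 3 + 24 \left(-7\right) = 3 - 168 = -165$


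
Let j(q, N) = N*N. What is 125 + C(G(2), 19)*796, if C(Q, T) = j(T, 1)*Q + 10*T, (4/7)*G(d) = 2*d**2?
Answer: 162509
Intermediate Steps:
G(d) = 7*d**2/2 (G(d) = 7*(2*d**2)/4 = 7*d**2/2)
j(q, N) = N**2
C(Q, T) = Q + 10*T (C(Q, T) = 1**2*Q + 10*T = 1*Q + 10*T = Q + 10*T)
125 + C(G(2), 19)*796 = 125 + ((7/2)*2**2 + 10*19)*796 = 125 + ((7/2)*4 + 190)*796 = 125 + (14 + 190)*796 = 125 + 204*796 = 125 + 162384 = 162509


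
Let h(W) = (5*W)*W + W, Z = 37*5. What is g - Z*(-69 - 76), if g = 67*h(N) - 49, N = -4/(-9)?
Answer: 2176628/81 ≈ 26872.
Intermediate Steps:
N = 4/9 (N = -4*(-⅑) = 4/9 ≈ 0.44444)
Z = 185
h(W) = W + 5*W² (h(W) = 5*W² + W = W + 5*W²)
g = 3803/81 (g = 67*(4*(1 + 5*(4/9))/9) - 49 = 67*(4*(1 + 20/9)/9) - 49 = 67*((4/9)*(29/9)) - 49 = 67*(116/81) - 49 = 7772/81 - 49 = 3803/81 ≈ 46.951)
g - Z*(-69 - 76) = 3803/81 - 185*(-69 - 76) = 3803/81 - 185*(-145) = 3803/81 - 1*(-26825) = 3803/81 + 26825 = 2176628/81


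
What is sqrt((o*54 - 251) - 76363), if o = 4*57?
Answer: I*sqrt(64302) ≈ 253.58*I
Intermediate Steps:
o = 228
sqrt((o*54 - 251) - 76363) = sqrt((228*54 - 251) - 76363) = sqrt((12312 - 251) - 76363) = sqrt(12061 - 76363) = sqrt(-64302) = I*sqrt(64302)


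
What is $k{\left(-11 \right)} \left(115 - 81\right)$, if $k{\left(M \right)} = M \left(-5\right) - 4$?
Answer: $1734$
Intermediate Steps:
$k{\left(M \right)} = -4 - 5 M$ ($k{\left(M \right)} = - 5 M - 4 = -4 - 5 M$)
$k{\left(-11 \right)} \left(115 - 81\right) = \left(-4 - -55\right) \left(115 - 81\right) = \left(-4 + 55\right) 34 = 51 \cdot 34 = 1734$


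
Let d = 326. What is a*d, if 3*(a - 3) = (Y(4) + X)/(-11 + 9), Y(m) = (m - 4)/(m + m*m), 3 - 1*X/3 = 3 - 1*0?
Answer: 978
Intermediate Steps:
X = 0 (X = 9 - 3*(3 - 1*0) = 9 - 3*(3 + 0) = 9 - 3*3 = 9 - 9 = 0)
Y(m) = (-4 + m)/(m + m²)
a = 3 (a = 3 + (((-4 + 4)/(4*(1 + 4)) + 0)/(-11 + 9))/3 = 3 + (((¼)*0/5 + 0)/(-2))/3 = 3 + (((¼)*(⅕)*0 + 0)*(-½))/3 = 3 + ((0 + 0)*(-½))/3 = 3 + (0*(-½))/3 = 3 + (⅓)*0 = 3 + 0 = 3)
a*d = 3*326 = 978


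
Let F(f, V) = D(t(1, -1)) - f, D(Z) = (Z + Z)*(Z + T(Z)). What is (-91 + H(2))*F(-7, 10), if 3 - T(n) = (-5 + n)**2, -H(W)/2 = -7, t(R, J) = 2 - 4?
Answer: -15323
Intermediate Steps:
t(R, J) = -2
H(W) = 14 (H(W) = -2*(-7) = 14)
T(n) = 3 - (-5 + n)**2
D(Z) = 2*Z*(3 + Z - (-5 + Z)**2) (D(Z) = (Z + Z)*(Z + (3 - (-5 + Z)**2)) = (2*Z)*(3 + Z - (-5 + Z)**2) = 2*Z*(3 + Z - (-5 + Z)**2))
F(f, V) = 192 - f (F(f, V) = 2*(-2)*(3 - 2 - (-5 - 2)**2) - f = 2*(-2)*(3 - 2 - 1*(-7)**2) - f = 2*(-2)*(3 - 2 - 1*49) - f = 2*(-2)*(3 - 2 - 49) - f = 2*(-2)*(-48) - f = 192 - f)
(-91 + H(2))*F(-7, 10) = (-91 + 14)*(192 - 1*(-7)) = -77*(192 + 7) = -77*199 = -15323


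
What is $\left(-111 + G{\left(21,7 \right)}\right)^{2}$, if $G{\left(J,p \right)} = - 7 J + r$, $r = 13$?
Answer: $60025$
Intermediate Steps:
$G{\left(J,p \right)} = 13 - 7 J$ ($G{\left(J,p \right)} = - 7 J + 13 = 13 - 7 J$)
$\left(-111 + G{\left(21,7 \right)}\right)^{2} = \left(-111 + \left(13 - 147\right)\right)^{2} = \left(-111 - 134\right)^{2} = \left(-245\right)^{2} = 60025$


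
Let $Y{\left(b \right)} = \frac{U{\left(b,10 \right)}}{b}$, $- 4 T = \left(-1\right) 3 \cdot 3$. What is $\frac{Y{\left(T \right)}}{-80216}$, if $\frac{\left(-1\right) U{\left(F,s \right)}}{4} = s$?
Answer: $\frac{20}{90243} \approx 0.00022162$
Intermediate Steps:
$U{\left(F,s \right)} = - 4 s$
$T = \frac{9}{4}$ ($T = - \frac{\left(-1\right) 3 \cdot 3}{4} = - \frac{\left(-3\right) 3}{4} = \left(- \frac{1}{4}\right) \left(-9\right) = \frac{9}{4} \approx 2.25$)
$Y{\left(b \right)} = - \frac{40}{b}$ ($Y{\left(b \right)} = \frac{\left(-4\right) 10}{b} = - \frac{40}{b}$)
$\frac{Y{\left(T \right)}}{-80216} = \frac{\left(-40\right) \frac{1}{\frac{9}{4}}}{-80216} = \left(-40\right) \frac{4}{9} \left(- \frac{1}{80216}\right) = \left(- \frac{160}{9}\right) \left(- \frac{1}{80216}\right) = \frac{20}{90243}$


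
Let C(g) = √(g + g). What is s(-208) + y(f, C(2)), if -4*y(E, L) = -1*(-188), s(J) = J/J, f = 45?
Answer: -46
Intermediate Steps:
s(J) = 1
C(g) = √2*√g (C(g) = √(2*g) = √2*√g)
y(E, L) = -47 (y(E, L) = -(-1)*(-188)/4 = -¼*188 = -47)
s(-208) + y(f, C(2)) = 1 - 47 = -46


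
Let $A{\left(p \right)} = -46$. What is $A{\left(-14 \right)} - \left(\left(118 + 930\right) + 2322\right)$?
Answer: $-3416$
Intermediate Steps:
$A{\left(-14 \right)} - \left(\left(118 + 930\right) + 2322\right) = -46 - \left(\left(118 + 930\right) + 2322\right) = -46 - \left(1048 + 2322\right) = -46 - 3370 = -3416$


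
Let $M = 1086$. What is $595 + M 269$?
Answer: $292729$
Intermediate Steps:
$595 + M 269 = 595 + 1086 \cdot 269 = 595 + 292134 = 292729$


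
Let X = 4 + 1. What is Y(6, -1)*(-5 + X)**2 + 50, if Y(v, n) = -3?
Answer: 50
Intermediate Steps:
X = 5
Y(6, -1)*(-5 + X)**2 + 50 = -3*(-5 + 5)**2 + 50 = -3*0**2 + 50 = -3*0 + 50 = 0 + 50 = 50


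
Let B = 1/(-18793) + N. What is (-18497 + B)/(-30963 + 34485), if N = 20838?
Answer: 7332402/11031491 ≈ 0.66468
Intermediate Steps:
B = 391608533/18793 (B = 1/(-18793) + 20838 = -1/18793 + 20838 = 391608533/18793 ≈ 20838.)
(-18497 + B)/(-30963 + 34485) = (-18497 + 391608533/18793)/(-30963 + 34485) = (43994412/18793)/3522 = (43994412/18793)*(1/3522) = 7332402/11031491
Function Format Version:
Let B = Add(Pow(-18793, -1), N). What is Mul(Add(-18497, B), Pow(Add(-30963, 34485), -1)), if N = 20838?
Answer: Rational(7332402, 11031491) ≈ 0.66468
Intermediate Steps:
B = Rational(391608533, 18793) (B = Add(Pow(-18793, -1), 20838) = Add(Rational(-1, 18793), 20838) = Rational(391608533, 18793) ≈ 20838.)
Mul(Add(-18497, B), Pow(Add(-30963, 34485), -1)) = Mul(Add(-18497, Rational(391608533, 18793)), Pow(Add(-30963, 34485), -1)) = Mul(Rational(43994412, 18793), Pow(3522, -1)) = Mul(Rational(43994412, 18793), Rational(1, 3522)) = Rational(7332402, 11031491)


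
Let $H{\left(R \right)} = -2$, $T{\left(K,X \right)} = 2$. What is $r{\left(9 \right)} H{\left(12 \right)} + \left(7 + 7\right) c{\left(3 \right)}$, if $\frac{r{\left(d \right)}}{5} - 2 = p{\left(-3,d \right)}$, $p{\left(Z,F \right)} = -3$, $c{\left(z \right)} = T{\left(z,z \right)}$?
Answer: $38$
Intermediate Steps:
$c{\left(z \right)} = 2$
$r{\left(d \right)} = -5$ ($r{\left(d \right)} = 10 + 5 \left(-3\right) = 10 - 15 = -5$)
$r{\left(9 \right)} H{\left(12 \right)} + \left(7 + 7\right) c{\left(3 \right)} = \left(-5\right) \left(-2\right) + \left(7 + 7\right) 2 = 10 + 14 \cdot 2 = 10 + 28 = 38$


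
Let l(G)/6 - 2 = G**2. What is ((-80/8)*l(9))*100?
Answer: -498000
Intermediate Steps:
l(G) = 12 + 6*G**2
((-80/8)*l(9))*100 = ((-80/8)*(12 + 6*9**2))*100 = ((-80*1/8)*(12 + 6*81))*100 = -10*(12 + 486)*100 = -10*498*100 = -4980*100 = -498000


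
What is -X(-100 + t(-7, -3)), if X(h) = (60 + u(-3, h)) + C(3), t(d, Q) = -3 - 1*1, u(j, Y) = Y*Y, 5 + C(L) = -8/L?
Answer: -32605/3 ≈ -10868.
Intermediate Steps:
C(L) = -5 - 8/L
u(j, Y) = Y²
t(d, Q) = -4 (t(d, Q) = -3 - 1 = -4)
X(h) = 157/3 + h² (X(h) = (60 + h²) + (-5 - 8/3) = (60 + h²) - 23/3 = 157/3 + h²)
-X(-100 + t(-7, -3)) = -(157/3 + (-100 - 4)²) = -(157/3 + (-104)²) = -(157/3 + 10816) = -1*32605/3 = -32605/3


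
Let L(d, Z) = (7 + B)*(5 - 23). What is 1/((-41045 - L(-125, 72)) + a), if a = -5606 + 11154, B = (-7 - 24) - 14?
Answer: -1/36181 ≈ -2.7639e-5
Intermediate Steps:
B = -45 (B = -31 - 14 = -45)
a = 5548
L(d, Z) = 684 (L(d, Z) = (7 - 45)*(5 - 23) = -38*(-18) = 684)
1/((-41045 - L(-125, 72)) + a) = 1/((-41045 - 1*684) + 5548) = 1/((-41045 - 684) + 5548) = 1/(-41729 + 5548) = 1/(-36181) = -1/36181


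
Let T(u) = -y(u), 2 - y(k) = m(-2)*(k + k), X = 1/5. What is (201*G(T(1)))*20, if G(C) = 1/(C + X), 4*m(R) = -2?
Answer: -10050/7 ≈ -1435.7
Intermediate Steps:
X = ⅕ ≈ 0.20000
m(R) = -½ (m(R) = (¼)*(-2) = -½)
y(k) = 2 + k (y(k) = 2 - (-1)*(k + k)/2 = 2 - (-1)*2*k/2 = 2 - (-1)*k = 2 + k)
T(u) = -2 - u (T(u) = -(2 + u) = -2 - u)
G(C) = 1/(⅕ + C) (G(C) = 1/(C + ⅕) = 1/(⅕ + C))
(201*G(T(1)))*20 = (201*(5/(1 + 5*(-2 - 1*1))))*20 = (201*(5/(1 + 5*(-2 - 1))))*20 = (201*(5/(1 + 5*(-3))))*20 = (201*(5/(1 - 15)))*20 = (201*(5/(-14)))*20 = (201*(5*(-1/14)))*20 = (201*(-5/14))*20 = -1005/14*20 = -10050/7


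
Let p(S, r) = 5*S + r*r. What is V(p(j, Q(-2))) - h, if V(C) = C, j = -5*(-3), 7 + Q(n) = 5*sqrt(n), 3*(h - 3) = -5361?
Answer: 1858 - 70*I*sqrt(2) ≈ 1858.0 - 98.995*I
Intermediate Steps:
h = -1784 (h = 3 + (1/3)*(-5361) = 3 - 1787 = -1784)
Q(n) = -7 + 5*sqrt(n)
j = 15
p(S, r) = r**2 + 5*S (p(S, r) = 5*S + r**2 = r**2 + 5*S)
V(p(j, Q(-2))) - h = ((-7 + 5*sqrt(-2))**2 + 5*15) - 1*(-1784) = ((-7 + 5*(I*sqrt(2)))**2 + 75) + 1784 = ((-7 + 5*I*sqrt(2))**2 + 75) + 1784 = (75 + (-7 + 5*I*sqrt(2))**2) + 1784 = 1859 + (-7 + 5*I*sqrt(2))**2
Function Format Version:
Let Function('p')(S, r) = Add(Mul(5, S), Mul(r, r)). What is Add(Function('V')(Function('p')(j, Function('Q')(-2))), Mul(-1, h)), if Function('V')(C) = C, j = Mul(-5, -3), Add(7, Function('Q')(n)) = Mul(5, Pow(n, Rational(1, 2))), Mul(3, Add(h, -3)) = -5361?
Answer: Add(1858, Mul(-70, I, Pow(2, Rational(1, 2)))) ≈ Add(1858.0, Mul(-98.995, I))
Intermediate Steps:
h = -1784 (h = Add(3, Mul(Rational(1, 3), -5361)) = Add(3, -1787) = -1784)
Function('Q')(n) = Add(-7, Mul(5, Pow(n, Rational(1, 2))))
j = 15
Function('p')(S, r) = Add(Pow(r, 2), Mul(5, S)) (Function('p')(S, r) = Add(Mul(5, S), Pow(r, 2)) = Add(Pow(r, 2), Mul(5, S)))
Add(Function('V')(Function('p')(j, Function('Q')(-2))), Mul(-1, h)) = Add(Add(Pow(Add(-7, Mul(5, Pow(-2, Rational(1, 2)))), 2), Mul(5, 15)), Mul(-1, -1784)) = Add(Add(Pow(Add(-7, Mul(5, Mul(I, Pow(2, Rational(1, 2))))), 2), 75), 1784) = Add(Add(Pow(Add(-7, Mul(5, I, Pow(2, Rational(1, 2)))), 2), 75), 1784) = Add(Add(75, Pow(Add(-7, Mul(5, I, Pow(2, Rational(1, 2)))), 2)), 1784) = Add(1859, Pow(Add(-7, Mul(5, I, Pow(2, Rational(1, 2)))), 2))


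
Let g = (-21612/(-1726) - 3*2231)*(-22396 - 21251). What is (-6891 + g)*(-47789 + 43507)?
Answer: -1077479877345756/863 ≈ -1.2485e+12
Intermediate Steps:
g = 251635997691/863 (g = (-21612*(-1/1726) - 6693)*(-43647) = (10806/863 - 6693)*(-43647) = -5765253/863*(-43647) = 251635997691/863 ≈ 2.9158e+8)
(-6891 + g)*(-47789 + 43507) = (-6891 + 251635997691/863)*(-47789 + 43507) = (251630050758/863)*(-4282) = -1077479877345756/863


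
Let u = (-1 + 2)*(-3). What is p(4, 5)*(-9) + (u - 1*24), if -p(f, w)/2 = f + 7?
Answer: 171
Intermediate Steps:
p(f, w) = -14 - 2*f (p(f, w) = -2*(f + 7) = -2*(7 + f) = -14 - 2*f)
u = -3 (u = 1*(-3) = -3)
p(4, 5)*(-9) + (u - 1*24) = (-14 - 2*4)*(-9) + (-3 - 1*24) = (-14 - 8)*(-9) + (-3 - 24) = -22*(-9) - 27 = 198 - 27 = 171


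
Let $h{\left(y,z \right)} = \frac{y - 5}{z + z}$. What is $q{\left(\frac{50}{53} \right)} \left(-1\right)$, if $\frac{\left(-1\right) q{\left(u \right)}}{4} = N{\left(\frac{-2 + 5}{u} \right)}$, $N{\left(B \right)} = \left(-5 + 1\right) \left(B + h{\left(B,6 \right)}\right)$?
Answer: $- \frac{3634}{75} \approx -48.453$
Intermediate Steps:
$h{\left(y,z \right)} = \frac{-5 + y}{2 z}$
$N{\left(B \right)} = \frac{5}{3} - \frac{13 B}{3}$ ($N{\left(B \right)} = \left(-5 + 1\right) \left(B + \frac{-5 + B}{2 \cdot 6}\right) = - 4 \left(B + \frac{1}{2} \cdot \frac{1}{6} \left(-5 + B\right)\right) = - 4 \left(B + \left(- \frac{5}{12} + \frac{B}{12}\right)\right) = - 4 \left(- \frac{5}{12} + \frac{13 B}{12}\right) = \frac{5}{3} - \frac{13 B}{3}$)
$q{\left(u \right)} = - \frac{20}{3} + \frac{52}{u}$ ($q{\left(u \right)} = - 4 \left(\frac{5}{3} - \frac{13 \frac{-2 + 5}{u}}{3}\right) = - 4 \left(\frac{5}{3} - \frac{13 \frac{3}{u}}{3}\right) = - 4 \left(\frac{5}{3} - \frac{13}{u}\right) = - \frac{20}{3} + \frac{52}{u}$)
$q{\left(\frac{50}{53} \right)} \left(-1\right) = \left(- \frac{20}{3} + \frac{52}{50 \cdot \frac{1}{53}}\right) \left(-1\right) = \left(- \frac{20}{3} + \frac{52}{\frac{50}{53}}\right) \left(-1\right) = \left(- \frac{20}{3} + 52 \cdot \frac{53}{50}\right) \left(-1\right) = \left(- \frac{20}{3} + \frac{1378}{25}\right) \left(-1\right) = \frac{3634}{75} \left(-1\right) = - \frac{3634}{75}$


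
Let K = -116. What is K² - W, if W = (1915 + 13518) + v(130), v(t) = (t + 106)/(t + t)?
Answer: -128564/65 ≈ -1977.9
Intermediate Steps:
v(t) = (106 + t)/(2*t) (v(t) = (106 + t)/((2*t)) = (106 + t)*(1/(2*t)) = (106 + t)/(2*t))
W = 1003204/65 (W = (1915 + 13518) + (½)*(106 + 130)/130 = 15433 + (½)*(1/130)*236 = 15433 + 59/65 = 1003204/65 ≈ 15434.)
K² - W = (-116)² - 1*1003204/65 = 13456 - 1003204/65 = -128564/65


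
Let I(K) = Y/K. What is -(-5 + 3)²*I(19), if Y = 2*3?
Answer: -24/19 ≈ -1.2632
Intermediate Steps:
Y = 6
I(K) = 6/K
-(-5 + 3)²*I(19) = -(-5 + 3)²*6/19 = -(-2)²*6*(1/19) = -4*6/19 = -1*24/19 = -24/19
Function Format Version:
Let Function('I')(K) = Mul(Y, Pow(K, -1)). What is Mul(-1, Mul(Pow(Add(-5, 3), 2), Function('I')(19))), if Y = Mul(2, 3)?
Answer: Rational(-24, 19) ≈ -1.2632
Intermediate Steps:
Y = 6
Function('I')(K) = Mul(6, Pow(K, -1))
Mul(-1, Mul(Pow(Add(-5, 3), 2), Function('I')(19))) = Mul(-1, Mul(Pow(Add(-5, 3), 2), Mul(6, Pow(19, -1)))) = Mul(-1, Mul(Pow(-2, 2), Mul(6, Rational(1, 19)))) = Mul(-1, Mul(4, Rational(6, 19))) = Mul(-1, Rational(24, 19)) = Rational(-24, 19)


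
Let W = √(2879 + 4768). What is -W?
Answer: -√7647 ≈ -87.447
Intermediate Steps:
W = √7647 ≈ 87.447
-W = -√7647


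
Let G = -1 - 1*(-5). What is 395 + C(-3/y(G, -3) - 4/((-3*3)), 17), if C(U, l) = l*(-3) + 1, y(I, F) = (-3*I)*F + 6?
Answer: 345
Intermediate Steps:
G = 4 (G = -1 + 5 = 4)
y(I, F) = 6 - 3*F*I (y(I, F) = -3*F*I + 6 = 6 - 3*F*I)
C(U, l) = 1 - 3*l (C(U, l) = -3*l + 1 = 1 - 3*l)
395 + C(-3/y(G, -3) - 4/((-3*3)), 17) = 395 + (1 - 3*17) = 395 + (1 - 51) = 395 - 50 = 345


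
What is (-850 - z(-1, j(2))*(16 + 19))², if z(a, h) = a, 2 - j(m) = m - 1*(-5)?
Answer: 664225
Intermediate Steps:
j(m) = -3 - m (j(m) = 2 - (m - 1*(-5)) = 2 - (m + 5) = 2 - (5 + m) = 2 + (-5 - m) = -3 - m)
(-850 - z(-1, j(2))*(16 + 19))² = (-850 - (-1)*(16 + 19))² = (-850 - (-1)*35)² = (-850 - 1*(-35))² = (-850 + 35)² = (-815)² = 664225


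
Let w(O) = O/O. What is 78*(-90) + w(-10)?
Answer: -7019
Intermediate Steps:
w(O) = 1
78*(-90) + w(-10) = 78*(-90) + 1 = -7020 + 1 = -7019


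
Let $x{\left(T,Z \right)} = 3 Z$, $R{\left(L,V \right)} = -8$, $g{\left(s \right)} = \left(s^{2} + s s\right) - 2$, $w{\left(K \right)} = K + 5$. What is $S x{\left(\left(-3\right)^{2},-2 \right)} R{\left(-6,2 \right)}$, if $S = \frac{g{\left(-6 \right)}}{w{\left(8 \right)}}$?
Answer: $\frac{3360}{13} \approx 258.46$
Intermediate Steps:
$w{\left(K \right)} = 5 + K$
$g{\left(s \right)} = -2 + 2 s^{2}$ ($g{\left(s \right)} = \left(s^{2} + s^{2}\right) - 2 = 2 s^{2} - 2 = -2 + 2 s^{2}$)
$S = \frac{70}{13}$ ($S = \frac{-2 + 2 \left(-6\right)^{2}}{5 + 8} = \frac{-2 + 2 \cdot 36}{13} = \left(-2 + 72\right) \frac{1}{13} = 70 \cdot \frac{1}{13} = \frac{70}{13} \approx 5.3846$)
$S x{\left(\left(-3\right)^{2},-2 \right)} R{\left(-6,2 \right)} = \frac{70 \cdot 3 \left(-2\right)}{13} \left(-8\right) = \frac{70}{13} \left(-6\right) \left(-8\right) = \left(- \frac{420}{13}\right) \left(-8\right) = \frac{3360}{13}$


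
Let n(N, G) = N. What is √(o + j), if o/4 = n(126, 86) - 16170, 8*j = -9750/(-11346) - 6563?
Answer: 27*I*√318818818/1891 ≈ 254.94*I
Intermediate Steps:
j = -1551126/1891 (j = (-9750/(-11346) - 6563)/8 = (-9750*(-1/11346) - 6563)/8 = (1625/1891 - 6563)/8 = (⅛)*(-12409008/1891) = -1551126/1891 ≈ -820.27)
o = -64176 (o = 4*(126 - 16170) = 4*(-16044) = -64176)
√(o + j) = √(-64176 - 1551126/1891) = √(-122907942/1891) = 27*I*√318818818/1891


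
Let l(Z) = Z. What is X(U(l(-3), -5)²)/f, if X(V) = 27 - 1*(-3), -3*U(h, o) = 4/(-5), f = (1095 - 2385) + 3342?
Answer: 5/342 ≈ 0.014620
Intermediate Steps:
f = 2052 (f = -1290 + 3342 = 2052)
U(h, o) = 4/15 (U(h, o) = -4/(3*(-5)) = -4*(-1)/(3*5) = -⅓*(-⅘) = 4/15)
X(V) = 30 (X(V) = 27 + 3 = 30)
X(U(l(-3), -5)²)/f = 30/2052 = 30*(1/2052) = 5/342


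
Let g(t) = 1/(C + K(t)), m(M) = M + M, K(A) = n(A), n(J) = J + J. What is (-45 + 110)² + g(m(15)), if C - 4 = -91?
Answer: 114074/27 ≈ 4225.0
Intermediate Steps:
C = -87 (C = 4 - 91 = -87)
n(J) = 2*J
K(A) = 2*A
m(M) = 2*M
g(t) = 1/(-87 + 2*t)
(-45 + 110)² + g(m(15)) = (-45 + 110)² + 1/(-87 + 2*(2*15)) = 65² + 1/(-87 + 2*30) = 4225 + 1/(-87 + 60) = 4225 + 1/(-27) = 4225 - 1/27 = 114074/27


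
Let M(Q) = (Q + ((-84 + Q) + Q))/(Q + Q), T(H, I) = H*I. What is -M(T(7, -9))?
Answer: -13/6 ≈ -2.1667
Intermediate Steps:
M(Q) = (-84 + 3*Q)/(2*Q) (M(Q) = (Q + (-84 + 2*Q))/((2*Q)) = (-84 + 3*Q)*(1/(2*Q)) = (-84 + 3*Q)/(2*Q))
-M(T(7, -9)) = -(3/2 - 42/(7*(-9))) = -(3/2 - 42/(-63)) = -(3/2 - 42*(-1/63)) = -(3/2 + 2/3) = -1*13/6 = -13/6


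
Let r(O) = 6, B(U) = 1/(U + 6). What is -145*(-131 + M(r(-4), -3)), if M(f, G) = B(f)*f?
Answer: 37845/2 ≈ 18923.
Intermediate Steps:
B(U) = 1/(6 + U)
M(f, G) = f/(6 + f)
-145*(-131 + M(r(-4), -3)) = -145*(-131 + 6/(6 + 6)) = -145*(-131 + 6/12) = -145*(-131 + 6*(1/12)) = -145*(-131 + ½) = -145*(-261/2) = 37845/2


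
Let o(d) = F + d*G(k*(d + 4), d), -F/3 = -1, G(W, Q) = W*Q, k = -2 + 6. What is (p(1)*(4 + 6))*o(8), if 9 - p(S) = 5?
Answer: 123000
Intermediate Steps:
k = 4
G(W, Q) = Q*W
p(S) = 4 (p(S) = 9 - 1*5 = 9 - 5 = 4)
F = 3 (F = -3*(-1) = 3)
o(d) = 3 + d²*(16 + 4*d) (o(d) = 3 + d*(d*(4*(d + 4))) = 3 + d*(d*(4*(4 + d))) = 3 + d*(d*(16 + 4*d)) = 3 + d²*(16 + 4*d))
(p(1)*(4 + 6))*o(8) = (4*(4 + 6))*(3 + 4*8²*(4 + 8)) = (4*10)*(3 + 4*64*12) = 40*(3 + 3072) = 40*3075 = 123000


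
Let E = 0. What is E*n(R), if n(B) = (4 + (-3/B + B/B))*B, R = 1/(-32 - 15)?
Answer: 0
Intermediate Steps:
R = -1/47 (R = 1/(-47) = -1/47 ≈ -0.021277)
n(B) = B*(5 - 3/B) (n(B) = (4 + (-3/B + 1))*B = (4 + (1 - 3/B))*B = (5 - 3/B)*B = B*(5 - 3/B))
E*n(R) = 0*(-3 + 5*(-1/47)) = 0*(-3 - 5/47) = 0*(-146/47) = 0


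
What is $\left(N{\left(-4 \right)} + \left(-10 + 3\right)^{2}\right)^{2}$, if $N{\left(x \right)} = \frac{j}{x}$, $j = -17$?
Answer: $\frac{45369}{16} \approx 2835.6$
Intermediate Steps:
$N{\left(x \right)} = - \frac{17}{x}$
$\left(N{\left(-4 \right)} + \left(-10 + 3\right)^{2}\right)^{2} = \left(- \frac{17}{-4} + \left(-10 + 3\right)^{2}\right)^{2} = \left(\left(-17\right) \left(- \frac{1}{4}\right) + \left(-7\right)^{2}\right)^{2} = \left(\frac{17}{4} + 49\right)^{2} = \left(\frac{213}{4}\right)^{2} = \frac{45369}{16}$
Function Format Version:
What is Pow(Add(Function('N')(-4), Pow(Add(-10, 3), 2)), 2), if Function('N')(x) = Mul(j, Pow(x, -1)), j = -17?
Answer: Rational(45369, 16) ≈ 2835.6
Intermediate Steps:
Function('N')(x) = Mul(-17, Pow(x, -1))
Pow(Add(Function('N')(-4), Pow(Add(-10, 3), 2)), 2) = Pow(Add(Mul(-17, Pow(-4, -1)), Pow(Add(-10, 3), 2)), 2) = Pow(Add(Mul(-17, Rational(-1, 4)), Pow(-7, 2)), 2) = Pow(Add(Rational(17, 4), 49), 2) = Pow(Rational(213, 4), 2) = Rational(45369, 16)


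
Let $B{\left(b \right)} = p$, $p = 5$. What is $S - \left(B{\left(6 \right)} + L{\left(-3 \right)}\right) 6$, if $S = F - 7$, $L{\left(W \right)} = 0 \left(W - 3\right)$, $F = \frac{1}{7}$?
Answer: $- \frac{258}{7} \approx -36.857$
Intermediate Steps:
$F = \frac{1}{7} \approx 0.14286$
$L{\left(W \right)} = 0$ ($L{\left(W \right)} = 0 \left(-3 + W\right) = 0$)
$S = - \frac{48}{7}$ ($S = \frac{1}{7} - 7 = - \frac{48}{7} \approx -6.8571$)
$B{\left(b \right)} = 5$
$S - \left(B{\left(6 \right)} + L{\left(-3 \right)}\right) 6 = - \frac{48}{7} - \left(5 + 0\right) 6 = - \frac{48}{7} - 5 \cdot 6 = - \frac{48}{7} - 30 = - \frac{258}{7}$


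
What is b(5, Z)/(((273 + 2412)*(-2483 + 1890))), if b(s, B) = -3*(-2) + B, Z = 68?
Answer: -74/1592205 ≈ -4.6476e-5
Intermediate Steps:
b(s, B) = 6 + B
b(5, Z)/(((273 + 2412)*(-2483 + 1890))) = (6 + 68)/(((273 + 2412)*(-2483 + 1890))) = 74/((2685*(-593))) = 74/(-1592205) = 74*(-1/1592205) = -74/1592205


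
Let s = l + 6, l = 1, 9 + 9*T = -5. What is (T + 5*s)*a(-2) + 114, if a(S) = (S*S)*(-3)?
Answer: -862/3 ≈ -287.33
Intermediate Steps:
T = -14/9 (T = -1 + (⅑)*(-5) = -1 - 5/9 = -14/9 ≈ -1.5556)
a(S) = -3*S² (a(S) = S²*(-3) = -3*S²)
s = 7 (s = 1 + 6 = 7)
(T + 5*s)*a(-2) + 114 = (-14/9 + 5*7)*(-3*(-2)²) + 114 = (-14/9 + 35)*(-3*4) + 114 = (301/9)*(-12) + 114 = -1204/3 + 114 = -862/3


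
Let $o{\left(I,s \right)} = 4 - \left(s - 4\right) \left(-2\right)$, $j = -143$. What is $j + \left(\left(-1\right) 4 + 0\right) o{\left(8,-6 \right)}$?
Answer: $-79$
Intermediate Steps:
$o{\left(I,s \right)} = -4 + 2 s$ ($o{\left(I,s \right)} = 4 - \left(-4 + s\right) \left(-2\right) = 4 - \left(8 - 2 s\right) = 4 + \left(-8 + 2 s\right) = -4 + 2 s$)
$j + \left(\left(-1\right) 4 + 0\right) o{\left(8,-6 \right)} = -143 + \left(\left(-1\right) 4 + 0\right) \left(-4 + 2 \left(-6\right)\right) = -143 + \left(-4 + 0\right) \left(-4 - 12\right) = -143 - -64 = -143 + 64 = -79$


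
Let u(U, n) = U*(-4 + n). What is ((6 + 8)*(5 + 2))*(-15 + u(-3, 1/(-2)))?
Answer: -147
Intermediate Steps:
((6 + 8)*(5 + 2))*(-15 + u(-3, 1/(-2))) = ((6 + 8)*(5 + 2))*(-15 - 3*(-4 + 1/(-2))) = (14*7)*(-15 - 3*(-4 - ½)) = 98*(-15 - 3*(-9/2)) = 98*(-15 + 27/2) = 98*(-3/2) = -147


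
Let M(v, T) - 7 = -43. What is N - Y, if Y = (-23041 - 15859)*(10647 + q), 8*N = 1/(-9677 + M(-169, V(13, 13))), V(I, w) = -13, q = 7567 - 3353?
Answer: 44920130701599/77704 ≈ 5.7809e+8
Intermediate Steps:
q = 4214
M(v, T) = -36 (M(v, T) = 7 - 43 = -36)
N = -1/77704 (N = 1/(8*(-9677 - 36)) = (⅛)/(-9713) = (⅛)*(-1/9713) = -1/77704 ≈ -1.2869e-5)
Y = -578092900 (Y = (-23041 - 15859)*(10647 + 4214) = -38900*14861 = -578092900)
N - Y = -1/77704 - 1*(-578092900) = -1/77704 + 578092900 = 44920130701599/77704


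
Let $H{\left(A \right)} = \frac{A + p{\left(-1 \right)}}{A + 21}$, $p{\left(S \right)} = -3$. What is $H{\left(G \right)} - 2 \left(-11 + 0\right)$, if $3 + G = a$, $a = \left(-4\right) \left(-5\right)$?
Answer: $\frac{425}{19} \approx 22.368$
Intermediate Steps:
$a = 20$
$G = 17$ ($G = -3 + 20 = 17$)
$H{\left(A \right)} = \frac{-3 + A}{21 + A}$ ($H{\left(A \right)} = \frac{A - 3}{A + 21} = \frac{-3 + A}{21 + A}$)
$H{\left(G \right)} - 2 \left(-11 + 0\right) = \frac{-3 + 17}{21 + 17} - 2 \left(-11 + 0\right) = \frac{1}{38} \cdot 14 - 2 \left(-11\right) = \frac{1}{38} \cdot 14 - -22 = \frac{7}{19} + 22 = \frac{425}{19}$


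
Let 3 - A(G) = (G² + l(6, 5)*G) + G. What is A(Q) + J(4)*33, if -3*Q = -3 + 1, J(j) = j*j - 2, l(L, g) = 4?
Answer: 4151/9 ≈ 461.22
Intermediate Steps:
J(j) = -2 + j² (J(j) = j² - 2 = -2 + j²)
Q = ⅔ (Q = -(-3 + 1)/3 = -⅓*(-2) = ⅔ ≈ 0.66667)
A(G) = 3 - G² - 5*G (A(G) = 3 - ((G² + 4*G) + G) = 3 - (G² + 5*G) = 3 + (-G² - 5*G) = 3 - G² - 5*G)
A(Q) + J(4)*33 = (3 - (⅔)² - 5*⅔) + (-2 + 4²)*33 = (3 - 1*4/9 - 10/3) + (-2 + 16)*33 = (3 - 4/9 - 10/3) + 14*33 = -7/9 + 462 = 4151/9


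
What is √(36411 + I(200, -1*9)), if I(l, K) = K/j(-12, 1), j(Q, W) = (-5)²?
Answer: √910266/5 ≈ 190.82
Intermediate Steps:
j(Q, W) = 25
I(l, K) = K/25
√(36411 + I(200, -1*9)) = √(36411 + (-1*9)/25) = √(36411 + (1/25)*(-9)) = √(36411 - 9/25) = √(910266/25) = √910266/5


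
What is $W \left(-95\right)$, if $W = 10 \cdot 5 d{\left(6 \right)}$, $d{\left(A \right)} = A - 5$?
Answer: $-4750$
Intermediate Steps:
$d{\left(A \right)} = -5 + A$
$W = 50$ ($W = 10 \cdot 5 \left(-5 + 6\right) = 50 \cdot 1 = 50$)
$W \left(-95\right) = 50 \left(-95\right) = -4750$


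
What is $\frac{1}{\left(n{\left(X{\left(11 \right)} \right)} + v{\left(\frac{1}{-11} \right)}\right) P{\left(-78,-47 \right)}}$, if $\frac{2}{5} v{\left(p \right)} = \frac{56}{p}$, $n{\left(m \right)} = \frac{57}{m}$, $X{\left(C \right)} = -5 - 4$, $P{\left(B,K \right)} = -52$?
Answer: $\frac{3}{241228} \approx 1.2436 \cdot 10^{-5}$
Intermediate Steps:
$X{\left(C \right)} = -9$
$v{\left(p \right)} = \frac{140}{p}$ ($v{\left(p \right)} = \frac{5 \frac{56}{p}}{2} = \frac{140}{p}$)
$\frac{1}{\left(n{\left(X{\left(11 \right)} \right)} + v{\left(\frac{1}{-11} \right)}\right) P{\left(-78,-47 \right)}} = \frac{1}{\left(\frac{57}{-9} + \frac{140}{\frac{1}{-11}}\right) \left(-52\right)} = \frac{1}{57 \left(- \frac{1}{9}\right) + \frac{140}{- \frac{1}{11}}} \left(- \frac{1}{52}\right) = \frac{1}{- \frac{19}{3} + 140 \left(-11\right)} \left(- \frac{1}{52}\right) = \frac{1}{- \frac{19}{3} - 1540} \left(- \frac{1}{52}\right) = \frac{1}{- \frac{4639}{3}} \left(- \frac{1}{52}\right) = \left(- \frac{3}{4639}\right) \left(- \frac{1}{52}\right) = \frac{3}{241228}$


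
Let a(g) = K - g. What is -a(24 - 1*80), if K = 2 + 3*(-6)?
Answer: -40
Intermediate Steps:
K = -16 (K = 2 - 18 = -16)
a(g) = -16 - g
-a(24 - 1*80) = -(-16 - (24 - 1*80)) = -(-16 - (24 - 80)) = -(-16 - 1*(-56)) = -(-16 + 56) = -1*40 = -40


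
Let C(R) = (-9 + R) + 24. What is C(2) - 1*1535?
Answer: -1518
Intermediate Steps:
C(R) = 15 + R
C(2) - 1*1535 = (15 + 2) - 1*1535 = 17 - 1535 = -1518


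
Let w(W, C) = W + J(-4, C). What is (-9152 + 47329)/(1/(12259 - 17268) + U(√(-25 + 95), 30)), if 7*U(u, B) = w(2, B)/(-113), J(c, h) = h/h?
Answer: -151261817063/15818 ≈ -9.5626e+6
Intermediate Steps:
J(c, h) = 1
w(W, C) = 1 + W (w(W, C) = W + 1 = 1 + W)
U(u, B) = -3/791 (U(u, B) = ((1 + 2)/(-113))/7 = (3*(-1/113))/7 = (⅐)*(-3/113) = -3/791)
(-9152 + 47329)/(1/(12259 - 17268) + U(√(-25 + 95), 30)) = (-9152 + 47329)/(1/(12259 - 17268) - 3/791) = 38177/(1/(-5009) - 3/791) = 38177/(-1/5009 - 3/791) = 38177/(-15818/3962119) = 38177*(-3962119/15818) = -151261817063/15818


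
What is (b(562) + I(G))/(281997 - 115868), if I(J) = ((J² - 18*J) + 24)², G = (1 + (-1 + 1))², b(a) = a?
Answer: 611/166129 ≈ 0.0036779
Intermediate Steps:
G = 1 (G = (1 + 0)² = 1² = 1)
I(J) = (24 + J² - 18*J)²
(b(562) + I(G))/(281997 - 115868) = (562 + (24 + 1² - 18*1)²)/(281997 - 115868) = (562 + (24 + 1 - 18)²)/166129 = (562 + 7²)*(1/166129) = (562 + 49)*(1/166129) = 611*(1/166129) = 611/166129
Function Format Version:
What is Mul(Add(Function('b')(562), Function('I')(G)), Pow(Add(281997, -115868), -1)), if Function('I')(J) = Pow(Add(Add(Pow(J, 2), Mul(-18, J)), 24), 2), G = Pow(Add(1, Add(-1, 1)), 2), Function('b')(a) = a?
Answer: Rational(611, 166129) ≈ 0.0036779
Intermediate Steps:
G = 1 (G = Pow(Add(1, 0), 2) = Pow(1, 2) = 1)
Function('I')(J) = Pow(Add(24, Pow(J, 2), Mul(-18, J)), 2)
Mul(Add(Function('b')(562), Function('I')(G)), Pow(Add(281997, -115868), -1)) = Mul(Add(562, Pow(Add(24, Pow(1, 2), Mul(-18, 1)), 2)), Pow(Add(281997, -115868), -1)) = Mul(Add(562, Pow(Add(24, 1, -18), 2)), Pow(166129, -1)) = Mul(Add(562, Pow(7, 2)), Rational(1, 166129)) = Mul(Add(562, 49), Rational(1, 166129)) = Mul(611, Rational(1, 166129)) = Rational(611, 166129)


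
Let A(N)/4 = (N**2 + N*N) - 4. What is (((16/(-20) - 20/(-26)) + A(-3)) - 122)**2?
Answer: 18421264/4225 ≈ 4360.1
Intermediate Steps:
A(N) = -16 + 8*N**2 (A(N) = 4*((N**2 + N*N) - 4) = 4*((N**2 + N**2) - 4) = 4*(2*N**2 - 4) = 4*(-4 + 2*N**2) = -16 + 8*N**2)
(((16/(-20) - 20/(-26)) + A(-3)) - 122)**2 = (((16/(-20) - 20/(-26)) + (-16 + 8*(-3)**2)) - 122)**2 = (((16*(-1/20) - 20*(-1/26)) + (-16 + 8*9)) - 122)**2 = (((-4/5 + 10/13) + (-16 + 72)) - 122)**2 = ((-2/65 + 56) - 122)**2 = (3638/65 - 122)**2 = (-4292/65)**2 = 18421264/4225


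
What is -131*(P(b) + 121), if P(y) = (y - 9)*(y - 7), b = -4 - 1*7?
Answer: -63011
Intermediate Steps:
b = -11 (b = -4 - 7 = -11)
P(y) = (-9 + y)*(-7 + y)
-131*(P(b) + 121) = -131*((63 + (-11)² - 16*(-11)) + 121) = -131*((63 + 121 + 176) + 121) = -131*(360 + 121) = -131*481 = -63011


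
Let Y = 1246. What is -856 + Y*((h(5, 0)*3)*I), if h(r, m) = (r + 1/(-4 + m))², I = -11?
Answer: -7428647/8 ≈ -9.2858e+5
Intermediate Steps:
-856 + Y*((h(5, 0)*3)*I) = -856 + 1246*((((1 - 4*5 + 0*5)²/(-4 + 0)²)*3)*(-11)) = -856 + 1246*((((1 - 20 + 0)²/(-4)²)*3)*(-11)) = -856 + 1246*((((1/16)*(-19)²)*3)*(-11)) = -856 + 1246*((((1/16)*361)*3)*(-11)) = -856 + 1246*(((361/16)*3)*(-11)) = -856 + 1246*((1083/16)*(-11)) = -856 + 1246*(-11913/16) = -856 - 7421799/8 = -7428647/8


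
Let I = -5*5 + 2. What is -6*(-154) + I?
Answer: 901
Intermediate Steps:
I = -23 (I = -25 + 2 = -23)
-6*(-154) + I = -6*(-154) - 23 = 924 - 23 = 901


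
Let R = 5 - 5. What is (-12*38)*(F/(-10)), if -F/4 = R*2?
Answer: 0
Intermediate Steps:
R = 0
F = 0 (F = -0*2 = -4*0 = 0)
(-12*38)*(F/(-10)) = (-12*38)*(0/(-10)) = -0*(-1)/10 = -456*0 = 0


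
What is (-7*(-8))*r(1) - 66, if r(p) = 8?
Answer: 382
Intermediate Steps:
(-7*(-8))*r(1) - 66 = -7*(-8)*8 - 66 = 56*8 - 66 = 448 - 66 = 382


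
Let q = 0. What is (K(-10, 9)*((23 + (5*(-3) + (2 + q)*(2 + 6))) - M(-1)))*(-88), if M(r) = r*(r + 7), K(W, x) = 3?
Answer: -7920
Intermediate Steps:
M(r) = r*(7 + r)
(K(-10, 9)*((23 + (5*(-3) + (2 + q)*(2 + 6))) - M(-1)))*(-88) = (3*((23 + (5*(-3) + (2 + 0)*(2 + 6))) - (-1)*(7 - 1)))*(-88) = (3*((23 + (-15 + 2*8)) - (-1)*6))*(-88) = (3*((23 + (-15 + 16)) - 1*(-6)))*(-88) = (3*((23 + 1) + 6))*(-88) = (3*(24 + 6))*(-88) = (3*30)*(-88) = 90*(-88) = -7920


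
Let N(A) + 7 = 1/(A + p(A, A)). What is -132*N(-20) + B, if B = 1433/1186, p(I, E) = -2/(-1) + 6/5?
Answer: 7746309/8302 ≈ 933.07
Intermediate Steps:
p(I, E) = 16/5 (p(I, E) = -2*(-1) + 6*(1/5) = 2 + 6/5 = 16/5)
N(A) = -7 + 1/(16/5 + A) (N(A) = -7 + 1/(A + 16/5) = -7 + 1/(16/5 + A))
B = 1433/1186 (B = 1433*(1/1186) = 1433/1186 ≈ 1.2083)
-132*N(-20) + B = -132*(-107 - 35*(-20))/(16 + 5*(-20)) + 1433/1186 = -132*(-107 + 700)/(16 - 100) + 1433/1186 = -132*593/(-84) + 1433/1186 = -(-11)*593/7 + 1433/1186 = -132*(-593/84) + 1433/1186 = 6523/7 + 1433/1186 = 7746309/8302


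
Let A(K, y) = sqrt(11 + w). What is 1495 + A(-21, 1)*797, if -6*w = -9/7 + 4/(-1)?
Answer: 1495 + 797*sqrt(20958)/42 ≈ 4242.2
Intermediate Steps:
w = 37/42 (w = -(-9/7 + 4/(-1))/6 = -(-9*1/7 + 4*(-1))/6 = -(-9/7 - 4)/6 = -1/6*(-37/7) = 37/42 ≈ 0.88095)
A(K, y) = sqrt(20958)/42 (A(K, y) = sqrt(11 + 37/42) = sqrt(499/42) = sqrt(20958)/42)
1495 + A(-21, 1)*797 = 1495 + (sqrt(20958)/42)*797 = 1495 + 797*sqrt(20958)/42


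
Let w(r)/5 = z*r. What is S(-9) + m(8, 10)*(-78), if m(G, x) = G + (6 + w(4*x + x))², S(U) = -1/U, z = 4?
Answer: -710454887/9 ≈ -7.8939e+7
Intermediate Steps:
w(r) = 20*r (w(r) = 5*(4*r) = 20*r)
m(G, x) = G + (6 + 100*x)² (m(G, x) = G + (6 + 20*(4*x + x))² = G + (6 + 20*(5*x))² = G + (6 + 100*x)²)
S(-9) + m(8, 10)*(-78) = -1/(-9) + (8 + 4*(3 + 50*10)²)*(-78) = -1*(-⅑) + (8 + 4*(3 + 500)²)*(-78) = ⅑ + (8 + 4*503²)*(-78) = ⅑ + (8 + 4*253009)*(-78) = ⅑ + (8 + 1012036)*(-78) = ⅑ + 1012044*(-78) = ⅑ - 78939432 = -710454887/9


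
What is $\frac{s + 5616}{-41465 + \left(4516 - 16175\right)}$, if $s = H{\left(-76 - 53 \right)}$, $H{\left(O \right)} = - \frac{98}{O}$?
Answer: $- \frac{362281}{3426498} \approx -0.10573$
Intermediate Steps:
$s = \frac{98}{129}$ ($s = - \frac{98}{-76 - 53} = - \frac{98}{-129} = \left(-98\right) \left(- \frac{1}{129}\right) = \frac{98}{129} \approx 0.75969$)
$\frac{s + 5616}{-41465 + \left(4516 - 16175\right)} = \frac{\frac{98}{129} + 5616}{-41465 + \left(4516 - 16175\right)} = \frac{724562}{129 \left(-41465 + \left(4516 - 16175\right)\right)} = \frac{724562}{129 \left(-41465 - 11659\right)} = \frac{724562}{129 \left(-53124\right)} = \frac{724562}{129} \left(- \frac{1}{53124}\right) = - \frac{362281}{3426498}$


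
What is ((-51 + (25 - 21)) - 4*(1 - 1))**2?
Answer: 2209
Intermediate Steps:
((-51 + (25 - 21)) - 4*(1 - 1))**2 = ((-51 + 4) - 4*0)**2 = (-47 + 0)**2 = (-47)**2 = 2209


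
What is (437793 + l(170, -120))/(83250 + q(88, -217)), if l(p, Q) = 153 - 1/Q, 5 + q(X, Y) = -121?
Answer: 52553521/9974880 ≈ 5.2686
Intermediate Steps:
q(X, Y) = -126 (q(X, Y) = -5 - 121 = -126)
(437793 + l(170, -120))/(83250 + q(88, -217)) = (437793 + (153 - 1/(-120)))/(83250 - 126) = (437793 + (153 - 1*(-1/120)))/83124 = (437793 + (153 + 1/120))*(1/83124) = (437793 + 18361/120)*(1/83124) = (52553521/120)*(1/83124) = 52553521/9974880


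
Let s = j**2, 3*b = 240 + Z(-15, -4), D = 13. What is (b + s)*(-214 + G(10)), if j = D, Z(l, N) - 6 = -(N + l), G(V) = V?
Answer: -52496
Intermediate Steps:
Z(l, N) = 6 - N - l (Z(l, N) = 6 - (N + l) = 6 + (-N - l) = 6 - N - l)
j = 13
b = 265/3 (b = (240 + (6 - 1*(-4) - 1*(-15)))/3 = (240 + (6 + 4 + 15))/3 = (240 + 25)/3 = (1/3)*265 = 265/3 ≈ 88.333)
s = 169 (s = 13**2 = 169)
(b + s)*(-214 + G(10)) = (265/3 + 169)*(-214 + 10) = (772/3)*(-204) = -52496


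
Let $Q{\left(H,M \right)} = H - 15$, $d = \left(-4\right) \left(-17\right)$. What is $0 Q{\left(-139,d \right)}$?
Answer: $0$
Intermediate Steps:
$d = 68$
$Q{\left(H,M \right)} = -15 + H$
$0 Q{\left(-139,d \right)} = 0 \left(-15 - 139\right) = 0 \left(-154\right) = 0$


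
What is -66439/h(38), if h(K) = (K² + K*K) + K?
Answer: -66439/2926 ≈ -22.706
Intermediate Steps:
h(K) = K + 2*K² (h(K) = (K² + K²) + K = 2*K² + K = K + 2*K²)
-66439/h(38) = -66439*1/(38*(1 + 2*38)) = -66439*1/(38*(1 + 76)) = -66439/(38*77) = -66439/2926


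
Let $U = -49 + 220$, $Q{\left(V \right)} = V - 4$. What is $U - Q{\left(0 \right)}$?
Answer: $175$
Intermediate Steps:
$Q{\left(V \right)} = -4 + V$
$U = 171$
$U - Q{\left(0 \right)} = 171 - \left(-4 + 0\right) = 171 - -4 = 171 + 4 = 175$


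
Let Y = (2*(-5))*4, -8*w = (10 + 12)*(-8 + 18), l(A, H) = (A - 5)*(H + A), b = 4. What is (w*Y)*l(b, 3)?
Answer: -7700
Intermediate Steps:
l(A, H) = (-5 + A)*(A + H)
w = -55/2 (w = -(10 + 12)*(-8 + 18)/8 = -11*10/4 = -⅛*220 = -55/2 ≈ -27.500)
Y = -40 (Y = -10*4 = -40)
(w*Y)*l(b, 3) = (-55/2*(-40))*(4² - 5*4 - 5*3 + 4*3) = 1100*(16 - 20 - 15 + 12) = 1100*(-7) = -7700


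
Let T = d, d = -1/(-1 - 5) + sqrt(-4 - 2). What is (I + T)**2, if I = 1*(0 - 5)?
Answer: 625/36 - 29*I*sqrt(6)/3 ≈ 17.361 - 23.678*I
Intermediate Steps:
d = 1/6 + I*sqrt(6) (d = -1/(-6) + sqrt(-6) = -1*(-1/6) + I*sqrt(6) = 1/6 + I*sqrt(6) ≈ 0.16667 + 2.4495*I)
T = 1/6 + I*sqrt(6) ≈ 0.16667 + 2.4495*I
I = -5 (I = 1*(-5) = -5)
(I + T)**2 = (-5 + (1/6 + I*sqrt(6)))**2 = (-29/6 + I*sqrt(6))**2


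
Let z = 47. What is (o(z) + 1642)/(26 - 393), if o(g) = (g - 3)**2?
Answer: -3578/367 ≈ -9.7493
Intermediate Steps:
o(g) = (-3 + g)**2
(o(z) + 1642)/(26 - 393) = ((-3 + 47)**2 + 1642)/(26 - 393) = (44**2 + 1642)/(-367) = (1936 + 1642)*(-1/367) = 3578*(-1/367) = -3578/367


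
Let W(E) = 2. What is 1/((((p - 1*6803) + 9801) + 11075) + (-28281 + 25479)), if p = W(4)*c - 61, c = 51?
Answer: 1/11312 ≈ 8.8402e-5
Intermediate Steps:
p = 41 (p = 2*51 - 61 = 102 - 61 = 41)
1/((((p - 1*6803) + 9801) + 11075) + (-28281 + 25479)) = 1/((((41 - 1*6803) + 9801) + 11075) + (-28281 + 25479)) = 1/((((41 - 6803) + 9801) + 11075) - 2802) = 1/(((-6762 + 9801) + 11075) - 2802) = 1/((3039 + 11075) - 2802) = 1/(14114 - 2802) = 1/11312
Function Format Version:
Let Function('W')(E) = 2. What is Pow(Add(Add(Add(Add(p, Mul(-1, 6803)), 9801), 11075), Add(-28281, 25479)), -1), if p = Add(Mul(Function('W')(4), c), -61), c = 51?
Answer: Rational(1, 11312) ≈ 8.8402e-5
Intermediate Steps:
p = 41 (p = Add(Mul(2, 51), -61) = Add(102, -61) = 41)
Pow(Add(Add(Add(Add(p, Mul(-1, 6803)), 9801), 11075), Add(-28281, 25479)), -1) = Pow(Add(Add(Add(Add(41, Mul(-1, 6803)), 9801), 11075), Add(-28281, 25479)), -1) = Pow(Add(Add(Add(Add(41, -6803), 9801), 11075), -2802), -1) = Pow(Add(Add(Add(-6762, 9801), 11075), -2802), -1) = Pow(Add(Add(3039, 11075), -2802), -1) = Pow(Add(14114, -2802), -1) = Pow(11312, -1) = Rational(1, 11312)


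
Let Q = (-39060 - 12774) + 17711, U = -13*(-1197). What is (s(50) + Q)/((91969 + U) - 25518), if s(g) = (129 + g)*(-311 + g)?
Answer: -40421/41006 ≈ -0.98573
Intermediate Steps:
s(g) = (-311 + g)*(129 + g)
U = 15561
Q = -34123 (Q = -51834 + 17711 = -34123)
(s(50) + Q)/((91969 + U) - 25518) = ((-40119 + 50**2 - 182*50) - 34123)/((91969 + 15561) - 25518) = ((-40119 + 2500 - 9100) - 34123)/(107530 - 25518) = (-46719 - 34123)/82012 = -80842*1/82012 = -40421/41006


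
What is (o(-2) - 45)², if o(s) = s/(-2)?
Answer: 1936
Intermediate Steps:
o(s) = -s/2 (o(s) = s*(-½) = -s/2)
(o(-2) - 45)² = (-½*(-2) - 45)² = (1 - 45)² = (-44)² = 1936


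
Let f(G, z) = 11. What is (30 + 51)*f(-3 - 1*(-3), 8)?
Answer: 891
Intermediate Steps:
(30 + 51)*f(-3 - 1*(-3), 8) = (30 + 51)*11 = 81*11 = 891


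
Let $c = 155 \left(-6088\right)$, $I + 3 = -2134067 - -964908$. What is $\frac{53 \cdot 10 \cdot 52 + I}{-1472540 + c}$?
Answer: $\frac{570801}{1208090} \approx 0.47248$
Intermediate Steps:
$I = -1169162$ ($I = -3 - 1169159 = -1169162$)
$c = -943640$
$\frac{53 \cdot 10 \cdot 52 + I}{-1472540 + c} = \frac{53 \cdot 10 \cdot 52 - 1169162}{-1472540 - 943640} = \frac{530 \cdot 52 - 1169162}{-2416180} = \left(27560 - 1169162\right) \left(- \frac{1}{2416180}\right) = \left(-1141602\right) \left(- \frac{1}{2416180}\right) = \frac{570801}{1208090}$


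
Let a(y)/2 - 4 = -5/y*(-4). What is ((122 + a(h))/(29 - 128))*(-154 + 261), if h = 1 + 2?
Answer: -46010/297 ≈ -154.92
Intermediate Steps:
h = 3
a(y) = 8 + 40/y (a(y) = 8 + 2*(-5/y*(-4)) = 8 + 2*(20/y) = 8 + 40/y)
((122 + a(h))/(29 - 128))*(-154 + 261) = ((122 + (8 + 40/3))/(29 - 128))*(-154 + 261) = ((122 + (8 + 40*(⅓)))/(-99))*107 = ((122 + (8 + 40/3))*(-1/99))*107 = ((122 + 64/3)*(-1/99))*107 = ((430/3)*(-1/99))*107 = -430/297*107 = -46010/297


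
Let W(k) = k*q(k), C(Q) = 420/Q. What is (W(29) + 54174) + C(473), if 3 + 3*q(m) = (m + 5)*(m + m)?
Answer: 103882939/1419 ≈ 73209.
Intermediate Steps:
q(m) = -1 + 2*m*(5 + m)/3 (q(m) = -1 + ((m + 5)*(m + m))/3 = -1 + ((5 + m)*(2*m))/3 = -1 + (2*m*(5 + m))/3 = -1 + 2*m*(5 + m)/3)
W(k) = k*(-1 + 2*k**2/3 + 10*k/3)
(W(29) + 54174) + C(473) = ((1/3)*29*(-3 + 2*29**2 + 10*29) + 54174) + 420/473 = ((1/3)*29*(-3 + 2*841 + 290) + 54174) + 420*(1/473) = ((1/3)*29*(-3 + 1682 + 290) + 54174) + 420/473 = ((1/3)*29*1969 + 54174) + 420/473 = (57101/3 + 54174) + 420/473 = 219623/3 + 420/473 = 103882939/1419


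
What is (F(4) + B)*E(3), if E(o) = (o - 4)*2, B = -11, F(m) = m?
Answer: 14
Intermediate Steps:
E(o) = -8 + 2*o (E(o) = (-4 + o)*2 = -8 + 2*o)
(F(4) + B)*E(3) = (4 - 11)*(-8 + 2*3) = -7*(-8 + 6) = -7*(-2) = 14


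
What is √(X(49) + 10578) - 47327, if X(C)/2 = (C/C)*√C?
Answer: -47327 + 4*√662 ≈ -47224.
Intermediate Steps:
X(C) = 2*√C (X(C) = 2*((C/C)*√C) = 2*(1*√C) = 2*√C)
√(X(49) + 10578) - 47327 = √(2*√49 + 10578) - 47327 = √(2*7 + 10578) - 47327 = √(14 + 10578) - 47327 = √10592 - 47327 = 4*√662 - 47327 = -47327 + 4*√662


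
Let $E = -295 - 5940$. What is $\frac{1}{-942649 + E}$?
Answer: $- \frac{1}{948884} \approx -1.0539 \cdot 10^{-6}$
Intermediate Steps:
$E = -6235$ ($E = -295 - 5940 = -6235$)
$\frac{1}{-942649 + E} = \frac{1}{-942649 - 6235} = \frac{1}{-948884} = - \frac{1}{948884}$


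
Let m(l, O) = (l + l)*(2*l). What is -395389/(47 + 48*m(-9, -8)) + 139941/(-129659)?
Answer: -53448682010/2022550741 ≈ -26.426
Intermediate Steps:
m(l, O) = 4*l**2 (m(l, O) = (2*l)*(2*l) = 4*l**2)
-395389/(47 + 48*m(-9, -8)) + 139941/(-129659) = -395389/(47 + 48*(4*(-9)**2)) + 139941/(-129659) = -395389/(47 + 48*(4*81)) + 139941*(-1/129659) = -395389/(47 + 48*324) - 139941/129659 = -395389/(47 + 15552) - 139941/129659 = -395389/15599 - 139941/129659 = -53448682010/2022550741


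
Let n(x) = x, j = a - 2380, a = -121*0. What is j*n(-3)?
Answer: 7140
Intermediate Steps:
a = 0
j = -2380 (j = 0 - 2380 = -2380)
j*n(-3) = -2380*(-3) = 7140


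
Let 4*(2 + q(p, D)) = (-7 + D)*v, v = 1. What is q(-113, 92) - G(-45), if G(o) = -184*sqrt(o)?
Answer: 77/4 + 552*I*sqrt(5) ≈ 19.25 + 1234.3*I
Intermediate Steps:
q(p, D) = -15/4 + D/4 (q(p, D) = -2 + ((-7 + D)*1)/4 = -2 + (-7 + D)/4 = -2 + (-7/4 + D/4) = -15/4 + D/4)
q(-113, 92) - G(-45) = (-15/4 + (1/4)*92) - (-184)*sqrt(-45) = (-15/4 + 23) - (-184)*3*I*sqrt(5) = 77/4 - (-552)*I*sqrt(5) = 77/4 + 552*I*sqrt(5)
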